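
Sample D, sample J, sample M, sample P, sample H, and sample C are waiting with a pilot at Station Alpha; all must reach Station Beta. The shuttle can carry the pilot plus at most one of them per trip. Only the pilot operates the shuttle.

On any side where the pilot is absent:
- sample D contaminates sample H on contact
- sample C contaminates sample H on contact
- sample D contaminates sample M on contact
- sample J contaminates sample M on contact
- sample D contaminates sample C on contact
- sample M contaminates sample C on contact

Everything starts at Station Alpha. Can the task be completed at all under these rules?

No

Whatever the first load, the items left behind include a forbidden pair without the pilot. No opening move is safe, so no plan exists.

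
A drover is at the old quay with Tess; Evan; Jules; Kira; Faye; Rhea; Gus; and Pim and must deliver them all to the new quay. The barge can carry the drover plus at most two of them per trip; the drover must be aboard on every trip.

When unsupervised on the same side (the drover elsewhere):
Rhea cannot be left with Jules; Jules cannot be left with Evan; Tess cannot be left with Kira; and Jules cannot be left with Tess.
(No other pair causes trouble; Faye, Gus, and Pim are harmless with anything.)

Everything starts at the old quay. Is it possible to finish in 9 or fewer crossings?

Yes

Yes — this plan uses 9 crossings (≤ 9):
1. Drover goes to the new quay with Jules and Tess.  [the old quay: Evan, Faye, Gus, Kira, Pim, Rhea | the new quay: Jules, Tess]
2. Drover goes back to the old quay with Tess.  [the old quay: Evan, Faye, Gus, Kira, Pim, Rhea, Tess | the new quay: Jules]
3. Drover goes to the new quay with Evan and Tess.  [the old quay: Faye, Gus, Kira, Pim, Rhea | the new quay: Evan, Jules, Tess]
4. Drover goes back to the old quay with Jules.  [the old quay: Faye, Gus, Jules, Kira, Pim, Rhea | the new quay: Evan, Tess]
5. Drover goes to the new quay with Faye and Rhea.  [the old quay: Gus, Jules, Kira, Pim | the new quay: Evan, Faye, Rhea, Tess]
6. Drover goes back to the old quay alone.  [the old quay: Gus, Jules, Kira, Pim | the new quay: Evan, Faye, Rhea, Tess]
7. Drover goes to the new quay with Gus and Pim.  [the old quay: Jules, Kira | the new quay: Evan, Faye, Gus, Pim, Rhea, Tess]
8. Drover goes back to the old quay alone.  [the old quay: Jules, Kira | the new quay: Evan, Faye, Gus, Pim, Rhea, Tess]
9. Drover goes to the new quay with Jules and Kira.  [the old quay: — | the new quay: Evan, Faye, Gus, Jules, Kira, Pim, Rhea, Tess]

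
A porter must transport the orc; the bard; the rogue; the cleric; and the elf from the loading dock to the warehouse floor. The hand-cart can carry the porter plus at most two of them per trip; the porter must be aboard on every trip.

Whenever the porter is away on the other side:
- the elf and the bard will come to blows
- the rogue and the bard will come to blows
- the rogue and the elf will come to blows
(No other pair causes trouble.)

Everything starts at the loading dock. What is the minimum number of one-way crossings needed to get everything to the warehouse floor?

Counting alone: the porter can take at most 2 across per trip to the warehouse floor, so moving all 5 needs at least 3 loaded trips out, with a return between consecutive ones — at least 5 crossings.
The safety rule pushes this higher. Following every safe sequence of crossings, the most of the 5 that can be at the warehouse floor as the hand-cart arrives there on crossing 5 is 4 — never all 5.
So no plan with fewer than 7 crossings exists, and this one achieves 7:
1. Porter goes to the warehouse floor with the bard and the rogue.  [the loading dock: the cleric, the elf, the orc | the warehouse floor: the bard, the rogue]
2. Porter goes back to the loading dock with the bard.  [the loading dock: the bard, the cleric, the elf, the orc | the warehouse floor: the rogue]
3. Porter goes to the warehouse floor with the bard and the orc.  [the loading dock: the cleric, the elf | the warehouse floor: the bard, the orc, the rogue]
4. Porter goes back to the loading dock with the bard.  [the loading dock: the bard, the cleric, the elf | the warehouse floor: the orc, the rogue]
5. Porter goes to the warehouse floor with the bard and the cleric.  [the loading dock: the elf | the warehouse floor: the bard, the cleric, the orc, the rogue]
6. Porter goes back to the loading dock with the bard.  [the loading dock: the bard, the elf | the warehouse floor: the cleric, the orc, the rogue]
7. Porter goes to the warehouse floor with the bard and the elf.  [the loading dock: — | the warehouse floor: the bard, the cleric, the elf, the orc, the rogue]

7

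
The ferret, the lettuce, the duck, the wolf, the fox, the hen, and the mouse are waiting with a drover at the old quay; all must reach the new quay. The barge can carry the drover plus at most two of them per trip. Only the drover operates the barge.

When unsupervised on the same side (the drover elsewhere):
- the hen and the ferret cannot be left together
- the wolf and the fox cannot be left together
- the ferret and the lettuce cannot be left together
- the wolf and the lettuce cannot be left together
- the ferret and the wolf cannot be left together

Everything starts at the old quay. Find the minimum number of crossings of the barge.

Counting alone: the drover can take at most 2 across per trip to the new quay, so moving all 7 needs at least 4 loaded trips out, with a return between consecutive ones — at least 7 crossings.
The safety rule pushes this higher. Following every safe sequence of crossings, the most of the 7 that can be at the new quay as the barge arrives there on crossings 7, 9 is 5, 6 respectively — never all 7.
So no plan with fewer than 11 crossings exists, and this one achieves 11:
1. Drover goes to the new quay with the ferret and the wolf.  [the old quay: the duck, the fox, the hen, the lettuce, the mouse | the new quay: the ferret, the wolf]
2. Drover goes back to the old quay with the ferret.  [the old quay: the duck, the ferret, the fox, the hen, the lettuce, the mouse | the new quay: the wolf]
3. Drover goes to the new quay with the duck and the ferret.  [the old quay: the fox, the hen, the lettuce, the mouse | the new quay: the duck, the ferret, the wolf]
4. Drover goes back to the old quay with the ferret.  [the old quay: the ferret, the fox, the hen, the lettuce, the mouse | the new quay: the duck, the wolf]
5. Drover goes to the new quay with the ferret and the fox.  [the old quay: the hen, the lettuce, the mouse | the new quay: the duck, the ferret, the fox, the wolf]
6. Drover goes back to the old quay with the wolf.  [the old quay: the hen, the lettuce, the mouse, the wolf | the new quay: the duck, the ferret, the fox]
7. Drover goes to the new quay with the hen and the lettuce.  [the old quay: the mouse, the wolf | the new quay: the duck, the ferret, the fox, the hen, the lettuce]
8. Drover goes back to the old quay with the ferret.  [the old quay: the ferret, the mouse, the wolf | the new quay: the duck, the fox, the hen, the lettuce]
9. Drover goes to the new quay with the ferret and the mouse.  [the old quay: the wolf | the new quay: the duck, the ferret, the fox, the hen, the lettuce, the mouse]
10. Drover goes back to the old quay with the ferret.  [the old quay: the ferret, the wolf | the new quay: the duck, the fox, the hen, the lettuce, the mouse]
11. Drover goes to the new quay with the ferret and the wolf.  [the old quay: — | the new quay: the duck, the ferret, the fox, the hen, the lettuce, the mouse, the wolf]

11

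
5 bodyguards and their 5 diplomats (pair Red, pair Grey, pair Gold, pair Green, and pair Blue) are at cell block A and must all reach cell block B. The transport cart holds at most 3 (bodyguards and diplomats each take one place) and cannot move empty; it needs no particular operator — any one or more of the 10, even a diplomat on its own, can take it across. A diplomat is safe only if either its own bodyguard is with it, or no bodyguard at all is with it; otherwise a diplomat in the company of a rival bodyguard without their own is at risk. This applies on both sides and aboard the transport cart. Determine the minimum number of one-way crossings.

11

Counting alone: each trip to cell block B takes at most 3 across and each return brings at least 1 back, so after t trips out (and t−1 returns) at most 3t − (t−1) of the 10 are across; that first reaches 10 at t = 5, so at least 9 crossings are needed.
The safety rule pushes this higher. Following every safe sequence of crossings, the most of the 10 that can be at cell block B as the transport cart arrives there on crossing 9 is 9 — never all 10.
So no plan with fewer than 11 crossings exists, and this one achieves 11:
1. bodyguard Red and diplomat Red cross → cell block B.
2. bodyguard Red crosses ← cell block A.
3. diplomat Gold, diplomat Green, and diplomat Grey cross → cell block B.
4. diplomat Red crosses ← cell block A.
5. bodyguard Gold, bodyguard Green, and bodyguard Grey cross → cell block B.
6. bodyguard Grey and diplomat Grey cross ← cell block A.
7. bodyguard Blue, bodyguard Grey, and bodyguard Red cross → cell block B.
8. diplomat Gold crosses ← cell block A.
9. diplomat Grey and diplomat Red cross → cell block B.
10. diplomat Red crosses ← cell block A.
11. diplomat Blue, diplomat Gold, and diplomat Red cross → cell block B.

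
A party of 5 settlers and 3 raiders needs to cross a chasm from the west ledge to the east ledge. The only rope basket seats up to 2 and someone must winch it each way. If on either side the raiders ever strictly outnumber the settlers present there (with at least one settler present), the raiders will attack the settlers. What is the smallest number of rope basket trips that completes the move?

13

Counting alone: each trip to the east ledge takes at most 2 across and each return brings at least 1 back, so after t trips out (and t−1 returns) at most 2t − (t−1) of the 8 are across; that first reaches 8 at t = 7, so at least 13 crossings are needed.
The plan below uses exactly 13 crossings, so it is optimal:
1. 2 raiders → the east ledge.  (the west ledge: 5S 1R; the east ledge: 0S 2R)
2. 1 raider ← the west ledge.  (the west ledge: 5S 2R; the east ledge: 0S 1R)
3. 2 raiders → the east ledge.  (the west ledge: 5S 0R; the east ledge: 0S 3R)
4. 1 raider ← the west ledge.  (the west ledge: 5S 1R; the east ledge: 0S 2R)
5. 2 settlers → the east ledge.  (the west ledge: 3S 1R; the east ledge: 2S 2R)
6. 1 raider ← the west ledge.  (the west ledge: 3S 2R; the east ledge: 2S 1R)
7. 1 settler and 1 raider → the east ledge.  (the west ledge: 2S 1R; the east ledge: 3S 2R)
8. 1 raider ← the west ledge.  (the west ledge: 2S 2R; the east ledge: 3S 1R)
9. 2 raiders → the east ledge.  (the west ledge: 2S 0R; the east ledge: 3S 3R)
10. 1 raider ← the west ledge.  (the west ledge: 2S 1R; the east ledge: 3S 2R)
11. 1 settler and 1 raider → the east ledge.  (the west ledge: 1S 0R; the east ledge: 4S 3R)
12. 1 raider ← the west ledge.  (the west ledge: 1S 1R; the east ledge: 4S 2R)
13. 1 settler and 1 raider → the east ledge.  (the west ledge: 0S 0R; the east ledge: 5S 3R)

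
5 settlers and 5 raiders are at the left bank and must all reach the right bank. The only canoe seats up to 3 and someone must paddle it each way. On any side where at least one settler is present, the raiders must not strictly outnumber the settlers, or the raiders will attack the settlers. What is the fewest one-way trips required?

Counting alone: each trip to the right bank takes at most 3 across and each return brings at least 1 back, so after t trips out (and t−1 returns) at most 3t − (t−1) of the 10 are across; that first reaches 10 at t = 5, so at least 9 crossings are needed.
The safety rule pushes this higher. Following every safe sequence of crossings, the most of the 10 that can be at the right bank as the canoe arrives there on crossing 9 is 9 — never all 10.
So no plan with fewer than 11 crossings exists, and this one achieves 11:
1. 2 raiders → the right bank.  (the left bank: 5S 3R; the right bank: 0S 2R)
2. 1 raider ← the left bank.  (the left bank: 5S 4R; the right bank: 0S 1R)
3. 3 raiders → the right bank.  (the left bank: 5S 1R; the right bank: 0S 4R)
4. 1 raider ← the left bank.  (the left bank: 5S 2R; the right bank: 0S 3R)
5. 3 settlers → the right bank.  (the left bank: 2S 2R; the right bank: 3S 3R)
6. 1 settler and 1 raider ← the left bank.  (the left bank: 3S 3R; the right bank: 2S 2R)
7. 3 settlers → the right bank.  (the left bank: 0S 3R; the right bank: 5S 2R)
8. 1 raider ← the left bank.  (the left bank: 0S 4R; the right bank: 5S 1R)
9. 2 raiders → the right bank.  (the left bank: 0S 2R; the right bank: 5S 3R)
10. 1 raider ← the left bank.  (the left bank: 0S 3R; the right bank: 5S 2R)
11. 3 raiders → the right bank.  (the left bank: 0S 0R; the right bank: 5S 5R)

11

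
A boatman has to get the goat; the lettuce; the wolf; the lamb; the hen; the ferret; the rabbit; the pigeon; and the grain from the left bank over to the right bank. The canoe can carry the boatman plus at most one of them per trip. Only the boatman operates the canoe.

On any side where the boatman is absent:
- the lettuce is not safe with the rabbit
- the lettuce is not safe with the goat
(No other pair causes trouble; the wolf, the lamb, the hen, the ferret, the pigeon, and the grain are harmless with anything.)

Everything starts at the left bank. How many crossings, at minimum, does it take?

19

Counting alone: the boatman can take at most 1 across per trip to the right bank, so moving all 9 needs at least 9 loaded trips out, with a return between consecutive ones — at least 17 crossings.
The safety rule pushes this higher. Following every safe sequence of crossings, the most of the 9 that can be at the right bank as the canoe arrives there on crossing 17 is 8 — never all 9.
So no plan with fewer than 19 crossings exists, and this one achieves 19:
1. Boatman goes to the right bank with the lettuce.
2. Boatman goes back to the left bank alone.
3. Boatman goes to the right bank with the goat.
4. Boatman goes back to the left bank with the lettuce.
5. Boatman goes to the right bank with the rabbit.
6. Boatman goes back to the left bank alone.
7. Boatman goes to the right bank with the wolf.
8. Boatman goes back to the left bank alone.
9. Boatman goes to the right bank with the lamb.
10. Boatman goes back to the left bank alone.
11. Boatman goes to the right bank with the hen.
12. Boatman goes back to the left bank alone.
13. Boatman goes to the right bank with the ferret.
14. Boatman goes back to the left bank alone.
15. Boatman goes to the right bank with the pigeon.
16. Boatman goes back to the left bank alone.
17. Boatman goes to the right bank with the grain.
18. Boatman goes back to the left bank alone.
19. Boatman goes to the right bank with the lettuce.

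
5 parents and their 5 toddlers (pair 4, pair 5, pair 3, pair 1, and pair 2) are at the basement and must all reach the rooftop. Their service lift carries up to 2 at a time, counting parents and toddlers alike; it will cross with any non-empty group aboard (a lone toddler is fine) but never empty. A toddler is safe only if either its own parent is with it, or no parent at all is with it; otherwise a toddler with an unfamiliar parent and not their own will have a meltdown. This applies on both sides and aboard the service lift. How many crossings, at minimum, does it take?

impossible

Following every safe sequence of crossings from the start, the most of the 10 that can be at the rooftop as the service lift arrives there on crossings 1, 3, 5, 7 is 2, 3, 4, 5 respectively; the best ever achieved is 5 of 10.
From crossing 9 on, no configuration arises that was not already reachable earlier: only 82 distinct safe configurations (who is on which side, and where the service lift is) can ever be reached, none of them has everyone across, and every continuation just revisits them. So no valid plan exists.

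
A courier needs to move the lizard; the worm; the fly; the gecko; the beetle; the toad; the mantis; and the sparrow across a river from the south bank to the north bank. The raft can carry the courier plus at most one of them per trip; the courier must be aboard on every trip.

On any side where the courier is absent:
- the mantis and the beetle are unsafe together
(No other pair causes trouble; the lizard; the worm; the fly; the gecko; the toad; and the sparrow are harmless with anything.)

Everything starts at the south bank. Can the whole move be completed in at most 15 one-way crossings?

Yes

Yes — this plan uses 15 crossings (≤ 15):
1. Courier goes to the north bank with the beetle.
2. Courier goes back to the south bank alone.
3. Courier goes to the north bank with the lizard.
4. Courier goes back to the south bank alone.
5. Courier goes to the north bank with the worm.
6. Courier goes back to the south bank alone.
7. Courier goes to the north bank with the fly.
8. Courier goes back to the south bank alone.
9. Courier goes to the north bank with the gecko.
10. Courier goes back to the south bank alone.
11. Courier goes to the north bank with the toad.
12. Courier goes back to the south bank alone.
13. Courier goes to the north bank with the sparrow.
14. Courier goes back to the south bank alone.
15. Courier goes to the north bank with the mantis.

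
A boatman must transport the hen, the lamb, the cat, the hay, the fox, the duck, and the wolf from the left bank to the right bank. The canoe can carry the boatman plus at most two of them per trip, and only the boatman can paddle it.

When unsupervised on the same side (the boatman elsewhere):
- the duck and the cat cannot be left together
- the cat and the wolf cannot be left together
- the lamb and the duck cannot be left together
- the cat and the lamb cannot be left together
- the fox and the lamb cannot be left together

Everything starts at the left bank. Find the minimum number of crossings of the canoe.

Counting alone: the boatman can take at most 2 across per trip to the right bank, so moving all 7 needs at least 4 loaded trips out, with a return between consecutive ones — at least 7 crossings.
The safety rule pushes this higher. Following every safe sequence of crossings, the most of the 7 that can be at the right bank as the canoe arrives there on crossings 7, 9 is 5, 6 respectively — never all 7.
So no plan with fewer than 11 crossings exists, and this one achieves 11:
1. Boatman goes to the right bank with the cat and the lamb.
2. Boatman goes back to the left bank with the lamb.
3. Boatman goes to the right bank with the hen and the lamb.
4. Boatman goes back to the left bank with the lamb.
5. Boatman goes to the right bank with the hay and the lamb.
6. Boatman goes back to the left bank with the lamb.
7. Boatman goes to the right bank with the fox and the lamb.
8. Boatman goes back to the left bank with the lamb.
9. Boatman goes to the right bank with the duck and the wolf.
10. Boatman goes back to the left bank with the cat.
11. Boatman goes to the right bank with the cat and the lamb.

11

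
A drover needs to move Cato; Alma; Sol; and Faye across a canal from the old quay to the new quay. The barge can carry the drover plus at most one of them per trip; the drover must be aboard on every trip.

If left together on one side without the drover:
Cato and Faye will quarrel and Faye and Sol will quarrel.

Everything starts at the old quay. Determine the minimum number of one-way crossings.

9

Counting alone: the drover can take at most 1 across per trip to the new quay, so moving all 4 needs at least 4 loaded trips out, with a return between consecutive ones — at least 7 crossings.
The safety rule pushes this higher. Following every safe sequence of crossings, the most of the 4 that can be at the new quay as the barge arrives there on crossing 7 is 3 — never all 4.
So no plan with fewer than 9 crossings exists, and this one achieves 9:
1. Drover goes to the new quay with Faye.  [the old quay: Alma, Cato, Sol | the new quay: Faye]
2. Drover goes back to the old quay alone.  [the old quay: Alma, Cato, Sol | the new quay: Faye]
3. Drover goes to the new quay with Cato.  [the old quay: Alma, Sol | the new quay: Cato, Faye]
4. Drover goes back to the old quay with Faye.  [the old quay: Alma, Faye, Sol | the new quay: Cato]
5. Drover goes to the new quay with Sol.  [the old quay: Alma, Faye | the new quay: Cato, Sol]
6. Drover goes back to the old quay alone.  [the old quay: Alma, Faye | the new quay: Cato, Sol]
7. Drover goes to the new quay with Alma.  [the old quay: Faye | the new quay: Alma, Cato, Sol]
8. Drover goes back to the old quay alone.  [the old quay: Faye | the new quay: Alma, Cato, Sol]
9. Drover goes to the new quay with Faye.  [the old quay: — | the new quay: Alma, Cato, Faye, Sol]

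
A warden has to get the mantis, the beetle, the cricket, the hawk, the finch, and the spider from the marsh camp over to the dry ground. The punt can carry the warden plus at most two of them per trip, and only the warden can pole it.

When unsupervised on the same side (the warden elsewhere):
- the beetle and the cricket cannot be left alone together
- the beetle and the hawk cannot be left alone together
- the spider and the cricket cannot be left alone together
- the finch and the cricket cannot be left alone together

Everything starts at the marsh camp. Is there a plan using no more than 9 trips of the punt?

Yes

Yes — this plan uses 7 crossings (≤ 9):
1. Warden goes to the dry ground with the beetle and the cricket.  [the marsh camp: the finch, the hawk, the mantis, the spider | the dry ground: the beetle, the cricket]
2. Warden goes back to the marsh camp with the beetle.  [the marsh camp: the beetle, the finch, the hawk, the mantis, the spider | the dry ground: the cricket]
3. Warden goes to the dry ground with the beetle and the mantis.  [the marsh camp: the finch, the hawk, the spider | the dry ground: the beetle, the cricket, the mantis]
4. Warden goes back to the marsh camp with the cricket.  [the marsh camp: the cricket, the finch, the hawk, the spider | the dry ground: the beetle, the mantis]
5. Warden goes to the dry ground with the finch and the spider.  [the marsh camp: the cricket, the hawk | the dry ground: the beetle, the finch, the mantis, the spider]
6. Warden goes back to the marsh camp alone.  [the marsh camp: the cricket, the hawk | the dry ground: the beetle, the finch, the mantis, the spider]
7. Warden goes to the dry ground with the cricket and the hawk.  [the marsh camp: — | the dry ground: the beetle, the cricket, the finch, the hawk, the mantis, the spider]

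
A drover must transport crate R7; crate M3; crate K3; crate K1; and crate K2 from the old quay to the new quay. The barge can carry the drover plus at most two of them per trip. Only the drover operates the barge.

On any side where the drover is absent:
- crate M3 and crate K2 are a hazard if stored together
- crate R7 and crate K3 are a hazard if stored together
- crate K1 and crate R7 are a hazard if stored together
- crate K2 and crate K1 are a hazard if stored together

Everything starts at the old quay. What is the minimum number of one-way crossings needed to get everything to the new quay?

7

Counting alone: the drover can take at most 2 across per trip to the new quay, so moving all 5 needs at least 3 loaded trips out, with a return between consecutive ones — at least 5 crossings.
The safety rule pushes this higher. Following every safe sequence of crossings, the most of the 5 that can be at the new quay as the barge arrives there on crossing 5 is 4 — never all 5.
So no plan with fewer than 7 crossings exists, and this one achieves 7:
1. Drover goes to the new quay with crate K2 and crate R7.  [the old quay: crate K1, crate K3, crate M3 | the new quay: crate K2, crate R7]
2. Drover goes back to the old quay alone.  [the old quay: crate K1, crate K3, crate M3 | the new quay: crate K2, crate R7]
3. Drover goes to the new quay with crate M3.  [the old quay: crate K1, crate K3 | the new quay: crate K2, crate M3, crate R7]
4. Drover goes back to the old quay with crate K2.  [the old quay: crate K1, crate K2, crate K3 | the new quay: crate M3, crate R7]
5. Drover goes to the new quay with crate K1 and crate K3.  [the old quay: crate K2 | the new quay: crate K1, crate K3, crate M3, crate R7]
6. Drover goes back to the old quay with crate R7.  [the old quay: crate K2, crate R7 | the new quay: crate K1, crate K3, crate M3]
7. Drover goes to the new quay with crate K2 and crate R7.  [the old quay: — | the new quay: crate K1, crate K2, crate K3, crate M3, crate R7]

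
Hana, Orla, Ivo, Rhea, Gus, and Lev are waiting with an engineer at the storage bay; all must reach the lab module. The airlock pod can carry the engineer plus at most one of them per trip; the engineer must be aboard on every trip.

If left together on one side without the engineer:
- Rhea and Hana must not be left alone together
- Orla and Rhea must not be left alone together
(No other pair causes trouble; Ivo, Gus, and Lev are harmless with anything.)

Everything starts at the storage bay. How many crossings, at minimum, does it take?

13

Counting alone: the engineer can take at most 1 across per trip to the lab module, so moving all 6 needs at least 6 loaded trips out, with a return between consecutive ones — at least 11 crossings.
The safety rule pushes this higher. Following every safe sequence of crossings, the most of the 6 that can be at the lab module as the airlock pod arrives there on crossing 11 is 5 — never all 6.
So no plan with fewer than 13 crossings exists, and this one achieves 13:
1. Engineer goes to the lab module with Rhea.  [the storage bay: Gus, Hana, Ivo, Lev, Orla | the lab module: Rhea]
2. Engineer goes back to the storage bay alone.  [the storage bay: Gus, Hana, Ivo, Lev, Orla | the lab module: Rhea]
3. Engineer goes to the lab module with Hana.  [the storage bay: Gus, Ivo, Lev, Orla | the lab module: Hana, Rhea]
4. Engineer goes back to the storage bay with Rhea.  [the storage bay: Gus, Ivo, Lev, Orla, Rhea | the lab module: Hana]
5. Engineer goes to the lab module with Orla.  [the storage bay: Gus, Ivo, Lev, Rhea | the lab module: Hana, Orla]
6. Engineer goes back to the storage bay alone.  [the storage bay: Gus, Ivo, Lev, Rhea | the lab module: Hana, Orla]
7. Engineer goes to the lab module with Ivo.  [the storage bay: Gus, Lev, Rhea | the lab module: Hana, Ivo, Orla]
8. Engineer goes back to the storage bay alone.  [the storage bay: Gus, Lev, Rhea | the lab module: Hana, Ivo, Orla]
9. Engineer goes to the lab module with Gus.  [the storage bay: Lev, Rhea | the lab module: Gus, Hana, Ivo, Orla]
10. Engineer goes back to the storage bay alone.  [the storage bay: Lev, Rhea | the lab module: Gus, Hana, Ivo, Orla]
11. Engineer goes to the lab module with Lev.  [the storage bay: Rhea | the lab module: Gus, Hana, Ivo, Lev, Orla]
12. Engineer goes back to the storage bay alone.  [the storage bay: Rhea | the lab module: Gus, Hana, Ivo, Lev, Orla]
13. Engineer goes to the lab module with Rhea.  [the storage bay: — | the lab module: Gus, Hana, Ivo, Lev, Orla, Rhea]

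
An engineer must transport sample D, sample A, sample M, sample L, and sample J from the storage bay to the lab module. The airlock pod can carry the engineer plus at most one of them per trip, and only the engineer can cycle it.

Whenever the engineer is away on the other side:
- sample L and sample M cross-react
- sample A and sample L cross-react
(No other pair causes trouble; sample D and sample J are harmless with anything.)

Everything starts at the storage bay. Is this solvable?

1. Engineer goes to the lab module with sample L.
2. Engineer goes back to the storage bay alone.
3. Engineer goes to the lab module with sample D.
4. Engineer goes back to the storage bay alone.
5. Engineer goes to the lab module with sample A.
6. Engineer goes back to the storage bay with sample L.
7. Engineer goes to the lab module with sample M.
8. Engineer goes back to the storage bay alone.
9. Engineer goes to the lab module with sample J.
10. Engineer goes back to the storage bay alone.
11. Engineer goes to the lab module with sample L.

Yes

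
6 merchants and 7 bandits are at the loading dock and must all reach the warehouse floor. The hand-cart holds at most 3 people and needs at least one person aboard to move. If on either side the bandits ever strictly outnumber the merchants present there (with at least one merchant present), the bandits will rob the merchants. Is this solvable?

The bandits already outnumber the merchants at the loading dock before anyone moves, so the starting position itself is disallowed.

No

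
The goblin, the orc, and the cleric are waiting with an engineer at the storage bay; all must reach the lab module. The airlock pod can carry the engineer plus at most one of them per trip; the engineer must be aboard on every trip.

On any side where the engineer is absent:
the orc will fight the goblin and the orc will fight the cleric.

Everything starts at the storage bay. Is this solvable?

Yes

1. Engineer goes to the lab module with the orc.  [the storage bay: the cleric, the goblin | the lab module: the orc]
2. Engineer goes back to the storage bay alone.  [the storage bay: the cleric, the goblin | the lab module: the orc]
3. Engineer goes to the lab module with the goblin.  [the storage bay: the cleric | the lab module: the goblin, the orc]
4. Engineer goes back to the storage bay with the orc.  [the storage bay: the cleric, the orc | the lab module: the goblin]
5. Engineer goes to the lab module with the cleric.  [the storage bay: the orc | the lab module: the cleric, the goblin]
6. Engineer goes back to the storage bay alone.  [the storage bay: the orc | the lab module: the cleric, the goblin]
7. Engineer goes to the lab module with the orc.  [the storage bay: — | the lab module: the cleric, the goblin, the orc]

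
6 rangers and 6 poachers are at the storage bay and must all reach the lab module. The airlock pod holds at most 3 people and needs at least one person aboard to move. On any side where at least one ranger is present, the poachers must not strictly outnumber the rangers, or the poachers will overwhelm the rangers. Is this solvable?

No

Following every safe sequence of crossings from the start, the most of the 12 that can be at the lab module as the airlock pod arrives there on crossings 1, 3, 5 is 3, 5, 6 respectively; the best ever achieved is 6 of 12.
From crossing 7 on, no configuration arises that was not already reachable earlier: only 17 distinct safe configurations (who is on which side, and where the airlock pod is) can ever be reached, none of them has everyone across, and every continuation just revisits them. They are: 0 rangers + 0 poachers across (airlock pod back at the start); 0 rangers + 1 poacher across (airlock pod there); 0 rangers + 1 poacher across (airlock pod back at the start); 0 rangers + 2 poachers across (airlock pod there); 0 rangers + 2 poachers across (airlock pod back at the start); 0 rangers + 3 poachers across (airlock pod there); 0 rangers + 3 poachers across (airlock pod back at the start); 0 rangers + 4 poachers across (airlock pod there); 0 rangers + 4 poachers across (airlock pod back at the start); 0 rangers + 5 poachers across (airlock pod there); 0 rangers + 5 poachers across (airlock pod back at the start); 0 rangers + 6 poachers across (airlock pod there); 1 ranger + 1 poacher across (airlock pod there); 1 ranger + 1 poacher across (airlock pod back at the start); 2 rangers + 2 poachers across (airlock pod there); 2 rangers + 2 poachers across (airlock pod back at the start); 3 rangers + 3 poachers across (airlock pod there). So no valid plan exists.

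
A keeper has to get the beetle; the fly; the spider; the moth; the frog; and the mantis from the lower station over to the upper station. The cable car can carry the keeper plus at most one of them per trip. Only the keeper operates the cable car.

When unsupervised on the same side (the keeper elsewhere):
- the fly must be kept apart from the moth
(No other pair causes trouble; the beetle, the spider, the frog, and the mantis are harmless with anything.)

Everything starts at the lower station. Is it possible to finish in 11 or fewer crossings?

Yes — this plan uses 11 crossings (≤ 11):
1. Keeper goes to the upper station with the fly.
2. Keeper goes back to the lower station alone.
3. Keeper goes to the upper station with the beetle.
4. Keeper goes back to the lower station alone.
5. Keeper goes to the upper station with the spider.
6. Keeper goes back to the lower station alone.
7. Keeper goes to the upper station with the frog.
8. Keeper goes back to the lower station alone.
9. Keeper goes to the upper station with the mantis.
10. Keeper goes back to the lower station alone.
11. Keeper goes to the upper station with the moth.

Yes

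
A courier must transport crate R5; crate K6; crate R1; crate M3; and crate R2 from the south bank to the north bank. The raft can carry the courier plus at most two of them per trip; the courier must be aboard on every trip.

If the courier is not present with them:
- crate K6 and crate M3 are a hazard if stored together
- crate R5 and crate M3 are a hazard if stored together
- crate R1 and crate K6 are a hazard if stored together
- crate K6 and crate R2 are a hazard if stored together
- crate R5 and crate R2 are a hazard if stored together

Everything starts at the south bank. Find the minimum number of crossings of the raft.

7

Counting alone: the courier can take at most 2 across per trip to the north bank, so moving all 5 needs at least 3 loaded trips out, with a return between consecutive ones — at least 5 crossings.
The safety rule pushes this higher. Following every safe sequence of crossings, the most of the 5 that can be at the north bank as the raft arrives there on crossing 5 is 4 — never all 5.
So no plan with fewer than 7 crossings exists, and this one achieves 7:
1. Courier goes to the north bank with crate K6 and crate R5.  [the south bank: crate M3, crate R1, crate R2 | the north bank: crate K6, crate R5]
2. Courier goes back to the south bank alone.  [the south bank: crate M3, crate R1, crate R2 | the north bank: crate K6, crate R5]
3. Courier goes to the north bank with crate R1.  [the south bank: crate M3, crate R2 | the north bank: crate K6, crate R1, crate R5]
4. Courier goes back to the south bank with crate K6.  [the south bank: crate K6, crate M3, crate R2 | the north bank: crate R1, crate R5]
5. Courier goes to the north bank with crate M3 and crate R2.  [the south bank: crate K6 | the north bank: crate M3, crate R1, crate R2, crate R5]
6. Courier goes back to the south bank with crate R5.  [the south bank: crate K6, crate R5 | the north bank: crate M3, crate R1, crate R2]
7. Courier goes to the north bank with crate K6 and crate R5.  [the south bank: — | the north bank: crate K6, crate M3, crate R1, crate R2, crate R5]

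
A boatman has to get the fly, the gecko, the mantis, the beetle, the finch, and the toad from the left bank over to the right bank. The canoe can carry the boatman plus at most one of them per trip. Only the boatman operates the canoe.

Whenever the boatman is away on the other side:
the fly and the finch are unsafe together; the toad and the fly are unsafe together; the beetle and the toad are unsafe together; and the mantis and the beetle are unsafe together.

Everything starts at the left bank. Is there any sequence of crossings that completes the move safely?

Whatever the first load, the items left behind include a forbidden pair without the boatman. No opening move is safe, so no plan exists.

No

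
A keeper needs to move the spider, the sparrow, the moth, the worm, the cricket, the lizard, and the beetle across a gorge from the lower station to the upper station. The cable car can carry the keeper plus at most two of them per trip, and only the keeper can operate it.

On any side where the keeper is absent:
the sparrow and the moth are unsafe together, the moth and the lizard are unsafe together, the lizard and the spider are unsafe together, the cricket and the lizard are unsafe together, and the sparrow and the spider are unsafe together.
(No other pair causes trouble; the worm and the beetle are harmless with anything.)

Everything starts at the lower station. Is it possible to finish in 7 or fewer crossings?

Counting alone: the keeper can take at most 2 across per trip to the upper station, so moving all 7 needs at least 4 loaded trips out, with a return between consecutive ones — at least 7 crossings.
The safety rule pushes this higher. Following every safe sequence of crossings, the most of the 7 that can be at the upper station as the cable car arrives there on crossing 7 is 6 — never all 7.
So the move cannot be finished within 7 crossings. (The shortest complete plan takes 9:)
1. Keeper goes to the upper station with the lizard and the sparrow.
2. Keeper goes back to the lower station alone.
3. Keeper goes to the upper station with the spider.
4. Keeper goes back to the lower station with the lizard and the sparrow.
5. Keeper goes to the upper station with the cricket and the moth.
6. Keeper goes back to the lower station alone.
7. Keeper goes to the upper station with the beetle and the worm.
8. Keeper goes back to the lower station alone.
9. Keeper goes to the upper station with the lizard and the sparrow.

No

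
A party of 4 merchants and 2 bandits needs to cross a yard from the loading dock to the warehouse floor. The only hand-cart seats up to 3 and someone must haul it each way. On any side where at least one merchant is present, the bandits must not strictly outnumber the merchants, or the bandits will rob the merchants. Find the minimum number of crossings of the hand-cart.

5

Counting alone: each trip to the warehouse floor takes at most 3 across and each return brings at least 1 back, so after t trips out (and t−1 returns) at most 3t − (t−1) of the 6 are across; that first reaches 6 at t = 3, so at least 5 crossings are needed.
The plan below uses exactly 5 crossings, so it is optimal:
1. 2 bandits → the warehouse floor.  (the loading dock: 4M 0B; the warehouse floor: 0M 2B)
2. 1 bandit ← the loading dock.  (the loading dock: 4M 1B; the warehouse floor: 0M 1B)
3. 2 merchants and 1 bandit → the warehouse floor.  (the loading dock: 2M 0B; the warehouse floor: 2M 2B)
4. 1 bandit ← the loading dock.  (the loading dock: 2M 1B; the warehouse floor: 2M 1B)
5. 2 merchants and 1 bandit → the warehouse floor.  (the loading dock: 0M 0B; the warehouse floor: 4M 2B)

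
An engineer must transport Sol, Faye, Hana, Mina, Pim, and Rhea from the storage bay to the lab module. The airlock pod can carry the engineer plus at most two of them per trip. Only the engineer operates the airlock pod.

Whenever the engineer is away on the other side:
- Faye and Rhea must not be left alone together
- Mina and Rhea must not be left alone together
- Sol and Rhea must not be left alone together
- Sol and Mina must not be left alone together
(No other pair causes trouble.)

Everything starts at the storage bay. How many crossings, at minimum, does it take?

9

Counting alone: the engineer can take at most 2 across per trip to the lab module, so moving all 6 needs at least 3 loaded trips out, with a return between consecutive ones — at least 5 crossings.
The safety rule pushes this higher. Following every safe sequence of crossings, the most of the 6 that can be at the lab module as the airlock pod arrives there on crossings 5, 7 is 4, 5 respectively — never all 6.
So no plan with fewer than 9 crossings exists, and this one achieves 9:
1. Engineer goes to the lab module with Rhea and Sol.
2. Engineer goes back to the storage bay with Sol.
3. Engineer goes to the lab module with Faye and Sol.
4. Engineer goes back to the storage bay with Rhea.
5. Engineer goes to the lab module with Hana and Mina.
6. Engineer goes back to the storage bay with Sol.
7. Engineer goes to the lab module with Pim and Sol.
8. Engineer goes back to the storage bay with Sol.
9. Engineer goes to the lab module with Rhea and Sol.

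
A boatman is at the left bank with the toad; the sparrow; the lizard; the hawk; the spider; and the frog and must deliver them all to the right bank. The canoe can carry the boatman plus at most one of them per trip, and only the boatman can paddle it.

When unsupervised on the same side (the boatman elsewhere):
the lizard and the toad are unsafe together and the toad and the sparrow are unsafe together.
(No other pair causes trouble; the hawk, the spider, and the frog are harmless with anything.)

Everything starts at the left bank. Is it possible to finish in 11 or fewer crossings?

Counting alone: the boatman can take at most 1 across per trip to the right bank, so moving all 6 needs at least 6 loaded trips out, with a return between consecutive ones — at least 11 crossings.
The safety rule pushes this higher. Following every safe sequence of crossings, the most of the 6 that can be at the right bank as the canoe arrives there on crossing 11 is 5 — never all 6.
So the move cannot be finished within 11 crossings. (The shortest complete plan takes 13:)
1. Boatman goes to the right bank with the toad.  [the left bank: the frog, the hawk, the lizard, the sparrow, the spider | the right bank: the toad]
2. Boatman goes back to the left bank alone.  [the left bank: the frog, the hawk, the lizard, the sparrow, the spider | the right bank: the toad]
3. Boatman goes to the right bank with the sparrow.  [the left bank: the frog, the hawk, the lizard, the spider | the right bank: the sparrow, the toad]
4. Boatman goes back to the left bank with the toad.  [the left bank: the frog, the hawk, the lizard, the spider, the toad | the right bank: the sparrow]
5. Boatman goes to the right bank with the lizard.  [the left bank: the frog, the hawk, the spider, the toad | the right bank: the lizard, the sparrow]
6. Boatman goes back to the left bank alone.  [the left bank: the frog, the hawk, the spider, the toad | the right bank: the lizard, the sparrow]
7. Boatman goes to the right bank with the hawk.  [the left bank: the frog, the spider, the toad | the right bank: the hawk, the lizard, the sparrow]
8. Boatman goes back to the left bank alone.  [the left bank: the frog, the spider, the toad | the right bank: the hawk, the lizard, the sparrow]
9. Boatman goes to the right bank with the spider.  [the left bank: the frog, the toad | the right bank: the hawk, the lizard, the sparrow, the spider]
10. Boatman goes back to the left bank alone.  [the left bank: the frog, the toad | the right bank: the hawk, the lizard, the sparrow, the spider]
11. Boatman goes to the right bank with the frog.  [the left bank: the toad | the right bank: the frog, the hawk, the lizard, the sparrow, the spider]
12. Boatman goes back to the left bank alone.  [the left bank: the toad | the right bank: the frog, the hawk, the lizard, the sparrow, the spider]
13. Boatman goes to the right bank with the toad.  [the left bank: — | the right bank: the frog, the hawk, the lizard, the sparrow, the spider, the toad]

No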